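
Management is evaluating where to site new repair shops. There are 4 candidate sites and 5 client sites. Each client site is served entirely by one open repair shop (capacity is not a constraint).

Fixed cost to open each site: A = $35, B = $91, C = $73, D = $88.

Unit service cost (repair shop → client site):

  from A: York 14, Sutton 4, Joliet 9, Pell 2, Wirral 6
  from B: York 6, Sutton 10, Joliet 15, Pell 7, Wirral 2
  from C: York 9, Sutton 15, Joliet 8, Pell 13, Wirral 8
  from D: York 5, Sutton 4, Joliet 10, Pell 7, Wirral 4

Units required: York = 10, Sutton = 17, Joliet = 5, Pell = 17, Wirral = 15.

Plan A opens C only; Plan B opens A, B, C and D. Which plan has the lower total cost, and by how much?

Plan B is cheaper by 290.

Plan A: {C}: York→C 9·10=90, Sutton→C 15·17=255, Joliet→C 8·5=40, Pell→C 13·17=221, Wirral→C 8·15=120. Service 726; fixed 73; total 799.
Plan B: {A, B, C, D}: York→D 5·10=50, Sutton→A 4·17=68, Joliet→C 8·5=40, Pell→A 2·17=34, Wirral→B 2·15=30. Service 222; fixed 287; total 509.
Difference: |799 − 509| = 290.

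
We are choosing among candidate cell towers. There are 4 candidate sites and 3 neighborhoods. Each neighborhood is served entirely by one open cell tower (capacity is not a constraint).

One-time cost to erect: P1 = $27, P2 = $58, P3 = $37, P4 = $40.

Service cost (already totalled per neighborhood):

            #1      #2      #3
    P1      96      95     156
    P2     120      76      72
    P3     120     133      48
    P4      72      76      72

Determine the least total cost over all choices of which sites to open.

Minimum total cost: 260

For any fixed open set, each neighborhood goes to its cheapest open site; total = fixed + service.
{P4}: #1→P4 72, #2→P4 76, #3→P4 72. Service 220; fixed 40; total 260.
{P3, P4}: service 196 + fixed 77 = 273
{P1, P4}: service 220 + fixed 67 = 287
{P1, P2, P3, P4}: #1→P4 72, #2→P2 76, #3→P3 48. Service 196; fixed 162; total 358.
No other subset beats 260.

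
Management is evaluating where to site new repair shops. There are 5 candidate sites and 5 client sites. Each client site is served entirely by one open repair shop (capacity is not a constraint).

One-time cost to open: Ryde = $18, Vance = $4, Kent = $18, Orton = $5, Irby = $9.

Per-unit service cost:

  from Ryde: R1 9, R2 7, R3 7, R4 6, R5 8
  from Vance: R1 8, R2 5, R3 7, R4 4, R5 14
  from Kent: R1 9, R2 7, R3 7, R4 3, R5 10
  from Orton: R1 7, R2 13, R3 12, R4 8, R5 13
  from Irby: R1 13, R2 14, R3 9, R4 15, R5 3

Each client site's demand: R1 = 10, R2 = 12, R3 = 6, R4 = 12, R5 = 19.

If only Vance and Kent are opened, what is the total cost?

Each client site is assigned to its cheapest site among the open ones.
{Vance, Kent}: R1→Vance 8·10=80, R2→Vance 5·12=60, R3→Vance 7·6=42, R4→Kent 3·12=36, R5→Kent 10·19=190. Service 408; fixed 22; total 430.

Total cost: 430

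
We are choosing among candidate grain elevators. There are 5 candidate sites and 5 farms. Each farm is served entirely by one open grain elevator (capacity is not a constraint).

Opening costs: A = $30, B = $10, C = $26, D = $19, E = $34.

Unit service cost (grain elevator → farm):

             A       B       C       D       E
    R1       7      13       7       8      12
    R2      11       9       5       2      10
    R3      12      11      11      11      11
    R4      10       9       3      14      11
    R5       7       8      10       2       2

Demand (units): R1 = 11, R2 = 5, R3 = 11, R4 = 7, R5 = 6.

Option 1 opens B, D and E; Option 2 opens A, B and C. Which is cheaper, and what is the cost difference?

Option 2 is cheaper by 5.

Option 1: {B, D, E}: R1→D 8·11=88, R2→D 2·5=10, R3→B 11·11=121, R4→B 9·7=63, R5→D 2·6=12. Service 294; fixed 63; total 357.
Option 2: {A, B, C}: R1→A 7·11=77, R2→C 5·5=25, R3→B 11·11=121, R4→C 3·7=21, R5→A 7·6=42. Service 286; fixed 66; total 352.
Difference: |357 − 352| = 5.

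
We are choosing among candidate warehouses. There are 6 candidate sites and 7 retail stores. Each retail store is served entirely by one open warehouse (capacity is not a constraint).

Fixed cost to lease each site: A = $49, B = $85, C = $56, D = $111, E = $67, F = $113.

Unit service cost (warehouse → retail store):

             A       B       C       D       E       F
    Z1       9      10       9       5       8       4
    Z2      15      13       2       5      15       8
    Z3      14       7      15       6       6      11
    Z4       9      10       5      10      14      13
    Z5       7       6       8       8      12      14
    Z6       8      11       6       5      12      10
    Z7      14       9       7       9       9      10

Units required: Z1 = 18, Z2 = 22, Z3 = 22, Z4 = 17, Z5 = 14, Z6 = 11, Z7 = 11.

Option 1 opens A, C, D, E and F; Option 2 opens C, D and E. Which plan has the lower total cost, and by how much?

Option 2 is cheaper by 130.

Option 1: {A, C, D, E, F}: Z1→F 4·18=72, Z2→C 2·22=44, Z3→D 6·22=132, Z4→C 5·17=85, Z5→A 7·14=98, Z6→D 5·11=55, Z7→C 7·11=77. Service 563; fixed 396; total 959.
Option 2: {C, D, E}: Z1→D 5·18=90, Z2→C 2·22=44, Z3→D 6·22=132, Z4→C 5·17=85, Z5→C 8·14=112, Z6→D 5·11=55, Z7→C 7·11=77. Service 595; fixed 234; total 829.
Difference: |959 − 829| = 130.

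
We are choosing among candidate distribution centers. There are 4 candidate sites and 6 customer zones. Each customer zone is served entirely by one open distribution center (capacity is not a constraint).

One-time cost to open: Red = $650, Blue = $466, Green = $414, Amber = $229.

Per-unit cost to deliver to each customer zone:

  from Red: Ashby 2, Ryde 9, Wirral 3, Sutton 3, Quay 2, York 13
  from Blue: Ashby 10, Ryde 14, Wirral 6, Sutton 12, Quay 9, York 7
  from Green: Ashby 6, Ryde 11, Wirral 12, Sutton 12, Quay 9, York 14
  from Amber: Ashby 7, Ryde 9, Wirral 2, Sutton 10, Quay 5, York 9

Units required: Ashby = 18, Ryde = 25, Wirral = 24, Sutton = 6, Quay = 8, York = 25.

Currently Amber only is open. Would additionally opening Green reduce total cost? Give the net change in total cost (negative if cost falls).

No — net change +396 (cost rises by 396).

Current service cost with {Amber}: 724.
Adding Green: each customer zone re-picks its cheapest; new service cost 706, saving 18.
Extra fixed cost: 414. Net change = 414 − 18 = 396.
(Totals: 953 → 1349.)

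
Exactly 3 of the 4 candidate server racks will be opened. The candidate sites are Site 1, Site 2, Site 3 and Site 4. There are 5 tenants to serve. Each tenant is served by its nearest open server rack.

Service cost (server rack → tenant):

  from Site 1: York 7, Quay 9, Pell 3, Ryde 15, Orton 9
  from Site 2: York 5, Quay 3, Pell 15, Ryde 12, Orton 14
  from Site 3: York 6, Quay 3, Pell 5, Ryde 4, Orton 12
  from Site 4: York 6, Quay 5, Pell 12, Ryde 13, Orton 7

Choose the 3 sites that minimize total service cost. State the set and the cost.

With exactly 3 open, each tenant uses its cheapest among the chosen.
{Site 1, Site 3, Site 4}: York→Site 3 6, Quay→Site 3 3, Pell→Site 1 3, Ryde→Site 3 4, Orton→Site 4 7. Service cost 23.
{Site 1, Site 2, Site 3}: service cost 24
{Site 2, Site 3, Site 4}: service cost 24
Among all 4 size-3 choices, {Site 1, Site 3, Site 4} is lowest.

Choose Site 1, Site 3 and Site 4; total service cost 23.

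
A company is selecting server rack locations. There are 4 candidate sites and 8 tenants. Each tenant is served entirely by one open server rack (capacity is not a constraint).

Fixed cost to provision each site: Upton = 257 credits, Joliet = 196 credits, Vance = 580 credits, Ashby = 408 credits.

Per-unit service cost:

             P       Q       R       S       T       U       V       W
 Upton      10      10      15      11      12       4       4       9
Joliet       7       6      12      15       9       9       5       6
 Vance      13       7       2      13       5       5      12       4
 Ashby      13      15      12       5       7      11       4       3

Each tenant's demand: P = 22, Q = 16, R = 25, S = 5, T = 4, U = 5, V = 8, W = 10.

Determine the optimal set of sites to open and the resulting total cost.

For any fixed open set, each tenant goes to its cheapest open site; total = fixed + service.
{Joliet}: P→Joliet 7·22=154, Q→Joliet 6·16=96, R→Joliet 12·25=300, S→Joliet 15·5=75, T→Joliet 9·4=36, U→Joliet 9·5=45, V→Joliet 5·8=40, W→Joliet 6·10=60. Service 806; fixed 196; total 1002.
{Upton, Joliet}: service 753 + fixed 453 = 1206
{Upton}: P→Upton 10·22=220, Q→Upton 10·16=160, R→Upton 15·25=375, S→Upton 11·5=55, T→Upton 12·4=48, U→Upton 4·5=20, V→Upton 4·8=32, W→Upton 9·10=90. Service 1000; fixed 257; total 1257.
{Upton, Joliet, Vance, Ashby}: P→Joliet 7·22=154, Q→Joliet 6·16=96, R→Vance 2·25=50, S→Ashby 5·5=25, T→Vance 5·4=20, U→Upton 4·5=20, V→Upton 4·8=32, W→Ashby 3·10=30. Service 427; fixed 1441; total 1868.
No other subset beats 1002.

Open Joliet only; minimum total cost 1002.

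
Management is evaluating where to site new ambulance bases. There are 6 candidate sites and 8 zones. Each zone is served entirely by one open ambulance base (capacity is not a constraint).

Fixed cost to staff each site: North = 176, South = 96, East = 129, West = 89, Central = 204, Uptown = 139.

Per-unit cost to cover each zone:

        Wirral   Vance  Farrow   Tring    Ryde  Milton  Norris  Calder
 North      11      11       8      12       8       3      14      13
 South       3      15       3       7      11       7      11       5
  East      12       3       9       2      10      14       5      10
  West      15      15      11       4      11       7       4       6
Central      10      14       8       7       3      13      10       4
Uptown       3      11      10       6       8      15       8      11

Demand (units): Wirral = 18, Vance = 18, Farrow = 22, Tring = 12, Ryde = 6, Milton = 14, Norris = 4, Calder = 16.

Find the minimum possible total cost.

For any fixed open set, each zone goes to its cheapest open site; total = fixed + service.
{South, East}: Wirral→South 3·18=54, Vance→East 3·18=54, Farrow→South 3·22=66, Tring→East 2·12=24, Ryde→East 10·6=60, Milton→South 7·14=98, Norris→East 5·4=20, Calder→South 5·16=80. Service 456; fixed 225; total 681.
{South, East, West}: service 452 + fixed 314 = 766
{North, South, East}: Wirral→South 3·18=54, Vance→East 3·18=54, Farrow→South 3·22=66, Tring→East 2·12=24, Ryde→North 8·6=48, Milton→North 3·14=42, Norris→East 5·4=20, Calder→South 5·16=80. Service 388; fixed 401; total 789.
{North, South, East, West, Central, Uptown}: service 338 + fixed 833 = 1171
No other subset beats 681.

Minimum total cost: 681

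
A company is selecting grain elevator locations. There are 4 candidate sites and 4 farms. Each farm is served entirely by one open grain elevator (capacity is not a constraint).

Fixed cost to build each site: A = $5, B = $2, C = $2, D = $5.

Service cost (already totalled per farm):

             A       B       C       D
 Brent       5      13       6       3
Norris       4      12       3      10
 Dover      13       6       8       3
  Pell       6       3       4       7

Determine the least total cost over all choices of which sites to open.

For any fixed open set, each farm goes to its cheapest open site; total = fixed + service.
{C, D}: Brent→D 3, Norris→C 3, Dover→D 3, Pell→C 4. Service 13; fixed 7; total 20.
{B, C, D}: service 12 + fixed 9 = 21
{B, C}: Brent→C 6, Norris→C 3, Dover→B 6, Pell→B 3. Service 18; fixed 4; total 22.
{A, B, C, D}: Brent→D 3, Norris→C 3, Dover→D 3, Pell→B 3. Service 12; fixed 14; total 26.
No other subset beats 20.

Minimum total cost: 20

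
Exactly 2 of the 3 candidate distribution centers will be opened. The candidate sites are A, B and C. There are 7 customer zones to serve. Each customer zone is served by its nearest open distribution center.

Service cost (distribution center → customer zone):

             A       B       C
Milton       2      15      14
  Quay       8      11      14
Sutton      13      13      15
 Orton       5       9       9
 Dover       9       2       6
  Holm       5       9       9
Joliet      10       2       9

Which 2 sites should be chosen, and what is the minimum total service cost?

With exactly 2 open, each customer zone uses its cheapest among the chosen.
{A, B}: Milton→A 2, Quay→A 8, Sutton→A 13, Orton→A 5, Dover→B 2, Holm→A 5, Joliet→B 2. Service cost 37.
{A, C}: service cost 48
{B, C}: service cost 60
Among all 3 size-2 choices, {A, B} is lowest.

Choose A and B; total service cost 37.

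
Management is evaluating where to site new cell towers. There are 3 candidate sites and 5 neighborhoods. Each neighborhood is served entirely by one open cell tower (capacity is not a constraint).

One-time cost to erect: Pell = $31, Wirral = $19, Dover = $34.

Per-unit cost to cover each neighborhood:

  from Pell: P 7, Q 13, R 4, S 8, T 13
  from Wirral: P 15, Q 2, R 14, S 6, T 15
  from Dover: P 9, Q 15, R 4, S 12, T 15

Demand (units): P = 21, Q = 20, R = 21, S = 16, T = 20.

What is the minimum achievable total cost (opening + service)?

For any fixed open set, each neighborhood goes to its cheapest open site; total = fixed + service.
{Pell, Wirral}: P→Pell 7·21=147, Q→Wirral 2·20=40, R→Pell 4·21=84, S→Wirral 6·16=96, T→Pell 13·20=260. Service 627; fixed 50; total 677.
{Pell, Wirral, Dover}: P→Pell 7·21=147, Q→Wirral 2·20=40, R→Pell 4·21=84, S→Wirral 6·16=96, T→Pell 13·20=260. Service 627; fixed 84; total 711.
{Wirral, Dover}: service 709 + fixed 53 = 762
{Wirral}: P→Wirral 15·21=315, Q→Wirral 2·20=40, R→Wirral 14·21=294, S→Wirral 6·16=96, T→Wirral 15·20=300. Service 1045; fixed 19; total 1064.
No other subset beats 677.

Minimum total cost: 677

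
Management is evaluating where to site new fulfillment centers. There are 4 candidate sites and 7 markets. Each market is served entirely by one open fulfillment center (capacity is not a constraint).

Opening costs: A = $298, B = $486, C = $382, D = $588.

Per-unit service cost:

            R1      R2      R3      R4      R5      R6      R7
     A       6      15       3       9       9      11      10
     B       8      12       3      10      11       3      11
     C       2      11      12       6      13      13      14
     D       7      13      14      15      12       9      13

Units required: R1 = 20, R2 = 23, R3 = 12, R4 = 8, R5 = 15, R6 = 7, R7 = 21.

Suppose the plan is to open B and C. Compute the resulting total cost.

Each market is assigned to its cheapest site among the open ones.
{B, C}: R1→C 2·20=40, R2→C 11·23=253, R3→B 3·12=36, R4→C 6·8=48, R5→B 11·15=165, R6→B 3·7=21, R7→B 11·21=231. Service 794; fixed 868; total 1662.

Total cost: 1662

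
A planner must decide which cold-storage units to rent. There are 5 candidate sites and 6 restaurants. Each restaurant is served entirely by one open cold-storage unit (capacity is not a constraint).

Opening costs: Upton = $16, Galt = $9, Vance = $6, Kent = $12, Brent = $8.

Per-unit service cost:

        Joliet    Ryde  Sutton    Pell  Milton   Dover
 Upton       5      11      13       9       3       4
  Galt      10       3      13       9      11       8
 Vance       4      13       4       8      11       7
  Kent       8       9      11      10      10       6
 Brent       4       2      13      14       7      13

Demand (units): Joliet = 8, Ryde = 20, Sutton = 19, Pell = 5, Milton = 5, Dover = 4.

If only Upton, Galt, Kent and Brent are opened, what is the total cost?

Total cost: 402

Each restaurant is assigned to its cheapest site among the open ones.
{Upton, Galt, Kent, Brent}: Joliet→Brent 4·8=32, Ryde→Brent 2·20=40, Sutton→Kent 11·19=209, Pell→Upton 9·5=45, Milton→Upton 3·5=15, Dover→Upton 4·4=16. Service 357; fixed 45; total 402.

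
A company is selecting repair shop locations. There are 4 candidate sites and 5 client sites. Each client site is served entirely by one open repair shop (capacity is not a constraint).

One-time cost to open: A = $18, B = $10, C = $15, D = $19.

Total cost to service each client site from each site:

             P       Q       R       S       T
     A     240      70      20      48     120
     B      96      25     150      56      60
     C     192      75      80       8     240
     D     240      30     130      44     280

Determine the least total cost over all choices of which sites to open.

For any fixed open set, each client site goes to its cheapest open site; total = fixed + service.
{A, B, C}: P→B 96, Q→B 25, R→A 20, S→C 8, T→B 60. Service 209; fixed 43; total 252.
{A, B, C, D}: P→B 96, Q→B 25, R→A 20, S→C 8, T→B 60. Service 209; fixed 62; total 271.
{A, B}: service 249 + fixed 28 = 277
{B}: service 387 + fixed 10 = 397
No other subset beats 252.

Minimum total cost: 252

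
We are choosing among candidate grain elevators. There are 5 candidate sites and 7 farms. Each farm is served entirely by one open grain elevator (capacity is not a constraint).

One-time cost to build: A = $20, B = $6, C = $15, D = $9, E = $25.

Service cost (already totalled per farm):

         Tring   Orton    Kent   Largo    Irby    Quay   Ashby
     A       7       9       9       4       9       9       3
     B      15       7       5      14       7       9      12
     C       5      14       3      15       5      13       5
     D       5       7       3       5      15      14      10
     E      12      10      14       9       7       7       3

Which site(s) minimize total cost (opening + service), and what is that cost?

Open B and D; minimum total cost 61.

For any fixed open set, each farm goes to its cheapest open site; total = fixed + service.
{B, D}: Tring→D 5, Orton→B 7, Kent→D 3, Largo→D 5, Irby→B 7, Quay→B 9, Ashby→D 10. Service 46; fixed 15; total 61.
{C, D}: Tring→C 5, Orton→D 7, Kent→C 3, Largo→D 5, Irby→C 5, Quay→C 13, Ashby→C 5. Service 43; fixed 24; total 67.
{A, B}: service 42 + fixed 26 = 68
{A, B, C, D, E}: Tring→C 5, Orton→B 7, Kent→C 3, Largo→A 4, Irby→C 5, Quay→E 7, Ashby→A 3. Service 34; fixed 75; total 109.
No other subset beats 61.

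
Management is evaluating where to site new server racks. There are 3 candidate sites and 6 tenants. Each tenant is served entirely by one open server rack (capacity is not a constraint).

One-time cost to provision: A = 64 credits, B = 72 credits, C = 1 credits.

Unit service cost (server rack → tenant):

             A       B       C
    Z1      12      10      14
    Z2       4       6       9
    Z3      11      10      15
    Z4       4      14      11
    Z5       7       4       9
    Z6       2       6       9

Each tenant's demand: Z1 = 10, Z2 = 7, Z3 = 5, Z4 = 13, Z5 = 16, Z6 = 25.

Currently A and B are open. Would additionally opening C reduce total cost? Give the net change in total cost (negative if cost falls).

Current service cost with {A, B}: 344.
Adding C: each tenant re-picks its cheapest; new service cost 344, saving 0.
Extra fixed cost: 1. Net change = 1 − 0 = 1.
(Totals: 480 → 481.)

No — net change +1 (cost rises by 1).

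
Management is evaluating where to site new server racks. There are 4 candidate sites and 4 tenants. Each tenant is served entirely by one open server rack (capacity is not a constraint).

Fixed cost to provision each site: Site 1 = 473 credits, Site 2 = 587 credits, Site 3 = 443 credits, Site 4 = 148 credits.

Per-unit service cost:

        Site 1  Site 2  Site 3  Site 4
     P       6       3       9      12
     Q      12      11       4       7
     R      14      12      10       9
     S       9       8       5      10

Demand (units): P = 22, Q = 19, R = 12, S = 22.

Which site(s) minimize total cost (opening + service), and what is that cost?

Open Site 4 only; minimum total cost 873.

For any fixed open set, each tenant goes to its cheapest open site; total = fixed + service.
{Site 4}: P→Site 4 12·22=264, Q→Site 4 7·19=133, R→Site 4 9·12=108, S→Site 4 10·22=220. Service 725; fixed 148; total 873.
{Site 3}: P→Site 3 9·22=198, Q→Site 3 4·19=76, R→Site 3 10·12=120, S→Site 3 5·22=110. Service 504; fixed 443; total 947.
{Site 3, Site 4}: service 492 + fixed 591 = 1083
{Site 1, Site 2, Site 3, Site 4}: P→Site 2 3·22=66, Q→Site 3 4·19=76, R→Site 4 9·12=108, S→Site 3 5·22=110. Service 360; fixed 1651; total 2011.
No other subset beats 873.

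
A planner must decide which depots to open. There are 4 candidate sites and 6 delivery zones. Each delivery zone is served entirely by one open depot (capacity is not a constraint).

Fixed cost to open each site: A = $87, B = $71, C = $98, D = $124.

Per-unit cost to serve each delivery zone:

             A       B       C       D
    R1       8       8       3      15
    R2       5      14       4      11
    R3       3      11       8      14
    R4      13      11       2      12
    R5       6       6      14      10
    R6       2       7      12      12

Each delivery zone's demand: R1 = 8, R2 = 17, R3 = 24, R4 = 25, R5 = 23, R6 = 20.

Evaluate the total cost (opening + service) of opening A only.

Each delivery zone is assigned to its cheapest site among the open ones.
{A}: R1→A 8·8=64, R2→A 5·17=85, R3→A 3·24=72, R4→A 13·25=325, R5→A 6·23=138, R6→A 2·20=40. Service 724; fixed 87; total 811.

Total cost: 811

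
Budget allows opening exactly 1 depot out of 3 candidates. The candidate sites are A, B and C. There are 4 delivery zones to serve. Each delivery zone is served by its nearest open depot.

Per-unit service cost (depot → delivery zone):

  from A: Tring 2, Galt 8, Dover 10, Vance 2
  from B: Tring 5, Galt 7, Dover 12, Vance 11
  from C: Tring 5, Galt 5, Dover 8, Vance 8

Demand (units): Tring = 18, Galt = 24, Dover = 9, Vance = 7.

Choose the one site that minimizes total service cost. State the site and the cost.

With exactly 1 open, each delivery zone uses its cheapest among the chosen.
{A}: Tring→A 2·18=36, Galt→A 8·24=192, Dover→A 10·9=90, Vance→A 2·7=14. Service cost 332.
{C}: service cost 338
{B}: service cost 443
Among all 3 size-1 choices, {A} is lowest.

Choose A only; total service cost 332.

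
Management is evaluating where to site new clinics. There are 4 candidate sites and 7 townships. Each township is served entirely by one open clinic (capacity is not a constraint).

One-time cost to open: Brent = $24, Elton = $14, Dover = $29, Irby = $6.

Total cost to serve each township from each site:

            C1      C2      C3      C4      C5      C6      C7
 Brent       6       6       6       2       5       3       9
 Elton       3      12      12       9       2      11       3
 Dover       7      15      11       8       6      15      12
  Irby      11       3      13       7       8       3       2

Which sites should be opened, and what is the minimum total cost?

Open Elton and Irby; minimum total cost 52.

For any fixed open set, each township goes to its cheapest open site; total = fixed + service.
{Elton, Irby}: C1→Elton 3, C2→Irby 3, C3→Elton 12, C4→Irby 7, C5→Elton 2, C6→Irby 3, C7→Irby 2. Service 32; fixed 20; total 52.
{Irby}: C1→Irby 11, C2→Irby 3, C3→Irby 13, C4→Irby 7, C5→Irby 8, C6→Irby 3, C7→Irby 2. Service 47; fixed 6; total 53.
{Brent, Irby}: C1→Brent 6, C2→Irby 3, C3→Brent 6, C4→Brent 2, C5→Brent 5, C6→Brent 3, C7→Irby 2. Service 27; fixed 30; total 57.
{Brent, Elton, Dover, Irby}: C1→Elton 3, C2→Irby 3, C3→Brent 6, C4→Brent 2, C5→Elton 2, C6→Brent 3, C7→Irby 2. Service 21; fixed 73; total 94.
No other subset beats 52.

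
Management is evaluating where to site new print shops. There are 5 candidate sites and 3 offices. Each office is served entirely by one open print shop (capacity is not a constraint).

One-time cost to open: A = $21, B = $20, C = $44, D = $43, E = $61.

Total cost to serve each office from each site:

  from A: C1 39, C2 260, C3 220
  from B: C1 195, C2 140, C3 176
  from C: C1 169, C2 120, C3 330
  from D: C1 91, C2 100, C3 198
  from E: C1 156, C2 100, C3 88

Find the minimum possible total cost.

Minimum total cost: 309

For any fixed open set, each office goes to its cheapest open site; total = fixed + service.
{A, E}: C1→A 39, C2→E 100, C3→E 88. Service 227; fixed 82; total 309.
{A, B, E}: service 227 + fixed 102 = 329
{A, D, E}: service 227 + fixed 125 = 352
{A, B, C, D, E}: service 227 + fixed 189 = 416
No other subset beats 309.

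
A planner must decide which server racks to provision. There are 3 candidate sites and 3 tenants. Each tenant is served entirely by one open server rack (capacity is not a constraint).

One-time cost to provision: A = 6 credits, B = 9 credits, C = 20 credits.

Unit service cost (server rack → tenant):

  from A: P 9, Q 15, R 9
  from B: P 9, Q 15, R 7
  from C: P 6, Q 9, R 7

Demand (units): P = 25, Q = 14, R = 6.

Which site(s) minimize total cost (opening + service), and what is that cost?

For any fixed open set, each tenant goes to its cheapest open site; total = fixed + service.
{C}: P→C 6·25=150, Q→C 9·14=126, R→C 7·6=42. Service 318; fixed 20; total 338.
{A, C}: P→C 6·25=150, Q→C 9·14=126, R→C 7·6=42. Service 318; fixed 26; total 344.
{B, C}: service 318 + fixed 29 = 347
{A, B, C}: P→C 6·25=150, Q→C 9·14=126, R→B 7·6=42. Service 318; fixed 35; total 353.
(All 7 nonempty subsets were checked; C only is lowest.)

Open C only; minimum total cost 338.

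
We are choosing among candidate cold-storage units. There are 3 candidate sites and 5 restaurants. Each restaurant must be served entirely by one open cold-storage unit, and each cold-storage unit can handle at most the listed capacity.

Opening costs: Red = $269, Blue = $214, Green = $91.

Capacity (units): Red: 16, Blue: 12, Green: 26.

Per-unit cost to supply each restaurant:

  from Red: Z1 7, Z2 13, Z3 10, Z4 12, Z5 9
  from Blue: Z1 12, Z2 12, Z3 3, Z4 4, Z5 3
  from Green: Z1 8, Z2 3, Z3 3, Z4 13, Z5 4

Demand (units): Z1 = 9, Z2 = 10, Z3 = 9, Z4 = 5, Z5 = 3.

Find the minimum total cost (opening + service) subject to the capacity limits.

Minimum total cost: 508

Open {Blue, Green}: Z1→Green 8·9=72, Z2→Green 3·10=30, Z3→Blue 3·9=27, Z4→Green 13·5=65, Z5→Blue 3·3=9.
Loads: Blue carries 12/12, Green carries 24/26. Service 203; fixed 305; total 508.
Next best feasible plan costs 544.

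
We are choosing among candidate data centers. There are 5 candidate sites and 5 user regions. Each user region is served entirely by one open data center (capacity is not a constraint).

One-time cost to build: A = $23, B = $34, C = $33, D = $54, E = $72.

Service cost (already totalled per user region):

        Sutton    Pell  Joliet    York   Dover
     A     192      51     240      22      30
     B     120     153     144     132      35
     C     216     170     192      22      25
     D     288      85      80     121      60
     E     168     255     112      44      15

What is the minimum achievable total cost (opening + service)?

Minimum total cost: 414

For any fixed open set, each user region goes to its cheapest open site; total = fixed + service.
{A, B, D}: Sutton→B 120, Pell→A 51, Joliet→D 80, York→A 22, Dover→A 30. Service 303; fixed 111; total 414.
{A, B}: service 367 + fixed 57 = 424
{A, B, C, D}: service 298 + fixed 144 = 442
{A, B, C, D, E}: service 288 + fixed 216 = 504
No other subset beats 414.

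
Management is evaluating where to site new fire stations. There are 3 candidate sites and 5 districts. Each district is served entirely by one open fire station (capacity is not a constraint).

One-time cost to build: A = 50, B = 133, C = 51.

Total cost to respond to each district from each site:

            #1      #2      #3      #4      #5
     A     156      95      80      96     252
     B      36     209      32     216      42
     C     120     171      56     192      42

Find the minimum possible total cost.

For any fixed open set, each district goes to its cheapest open site; total = fixed + service.
{A, B}: #1→B 36, #2→A 95, #3→B 32, #4→A 96, #5→B 42. Service 301; fixed 183; total 484.
{A, C}: service 409 + fixed 101 = 510
{A, B, C}: #1→B 36, #2→A 95, #3→B 32, #4→A 96, #5→B 42. Service 301; fixed 234; total 535.
{A}: service 679 + fixed 50 = 729
No other subset beats 484.

Minimum total cost: 484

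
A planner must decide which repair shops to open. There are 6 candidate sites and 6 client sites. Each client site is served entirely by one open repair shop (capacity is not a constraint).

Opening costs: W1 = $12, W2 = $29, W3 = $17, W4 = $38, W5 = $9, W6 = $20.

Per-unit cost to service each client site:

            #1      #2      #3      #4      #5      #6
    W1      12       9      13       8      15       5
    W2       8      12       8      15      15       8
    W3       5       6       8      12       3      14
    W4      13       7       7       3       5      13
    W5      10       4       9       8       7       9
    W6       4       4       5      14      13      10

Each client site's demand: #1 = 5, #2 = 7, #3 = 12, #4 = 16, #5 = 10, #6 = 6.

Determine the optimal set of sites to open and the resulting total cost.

For any fixed open set, each client site goes to its cheapest open site; total = fixed + service.
{W1, W3, W4, W6}: #1→W6 4·5=20, #2→W6 4·7=28, #3→W6 5·12=60, #4→W4 3·16=48, #5→W3 3·10=30, #6→W1 5·6=30. Service 216; fixed 87; total 303.
{W1, W4, W6}: #1→W6 4·5=20, #2→W6 4·7=28, #3→W6 5·12=60, #4→W4 3·16=48, #5→W4 5·10=50, #6→W1 5·6=30. Service 236; fixed 70; total 306.
{W1, W3, W4, W5, W6}: service 216 + fixed 96 = 312
{W1, W2, W3, W4, W5, W6}: #1→W6 4·5=20, #2→W5 4·7=28, #3→W6 5·12=60, #4→W4 3·16=48, #5→W3 3·10=30, #6→W1 5·6=30. Service 216; fixed 125; total 341.
No other subset beats 303.

Open W1, W3, W4 and W6; minimum total cost 303.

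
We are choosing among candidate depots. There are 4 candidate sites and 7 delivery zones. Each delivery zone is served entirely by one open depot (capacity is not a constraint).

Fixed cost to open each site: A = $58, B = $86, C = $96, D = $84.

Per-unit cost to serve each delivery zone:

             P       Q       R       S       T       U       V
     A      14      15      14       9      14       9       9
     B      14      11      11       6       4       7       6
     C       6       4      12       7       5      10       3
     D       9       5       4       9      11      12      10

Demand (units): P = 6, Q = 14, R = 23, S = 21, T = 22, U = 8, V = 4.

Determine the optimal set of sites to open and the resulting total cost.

Open B and D; minimum total cost 680.

For any fixed open set, each delivery zone goes to its cheapest open site; total = fixed + service.
{B, D}: P→D 9·6=54, Q→D 5·14=70, R→D 4·23=92, S→B 6·21=126, T→B 4·22=88, U→B 7·8=56, V→B 6·4=24. Service 510; fixed 170; total 680.
{C, D}: P→C 6·6=36, Q→C 4·14=56, R→D 4·23=92, S→C 7·21=147, T→C 5·22=110, U→C 10·8=80, V→C 3·4=12. Service 533; fixed 180; total 713.
{B, C, D}: P→C 6·6=36, Q→C 4·14=56, R→D 4·23=92, S→B 6·21=126, T→B 4·22=88, U→B 7·8=56, V→C 3·4=12. Service 466; fixed 266; total 732.
{A, B, C, D}: P→C 6·6=36, Q→C 4·14=56, R→D 4·23=92, S→B 6·21=126, T→B 4·22=88, U→B 7·8=56, V→C 3·4=12. Service 466; fixed 324; total 790.
No other subset beats 680.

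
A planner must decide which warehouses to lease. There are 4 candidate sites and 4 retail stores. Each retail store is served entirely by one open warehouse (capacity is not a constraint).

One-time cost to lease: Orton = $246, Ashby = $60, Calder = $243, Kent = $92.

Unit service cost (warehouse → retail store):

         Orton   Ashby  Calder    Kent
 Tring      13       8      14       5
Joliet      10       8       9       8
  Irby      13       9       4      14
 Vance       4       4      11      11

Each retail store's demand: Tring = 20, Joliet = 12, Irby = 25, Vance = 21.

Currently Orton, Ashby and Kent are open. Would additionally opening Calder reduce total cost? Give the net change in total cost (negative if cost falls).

No — net change +118 (cost rises by 118).

Current service cost with {Orton, Ashby, Kent}: 505.
Adding Calder: each retail store re-picks its cheapest; new service cost 380, saving 125.
Extra fixed cost: 243. Net change = 243 − 125 = 118.
(Totals: 903 → 1021.)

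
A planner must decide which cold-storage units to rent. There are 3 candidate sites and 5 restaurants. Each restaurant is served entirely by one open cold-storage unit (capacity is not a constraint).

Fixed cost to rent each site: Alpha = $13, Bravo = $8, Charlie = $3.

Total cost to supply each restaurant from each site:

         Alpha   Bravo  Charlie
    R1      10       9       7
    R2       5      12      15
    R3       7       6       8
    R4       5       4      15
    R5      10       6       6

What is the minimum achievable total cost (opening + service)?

Minimum total cost: 45

For any fixed open set, each restaurant goes to its cheapest open site; total = fixed + service.
{Bravo}: R1→Bravo 9, R2→Bravo 12, R3→Bravo 6, R4→Bravo 4, R5→Bravo 6. Service 37; fixed 8; total 45.
{Alpha, Charlie}: R1→Charlie 7, R2→Alpha 5, R3→Alpha 7, R4→Alpha 5, R5→Charlie 6. Service 30; fixed 16; total 46.
{Bravo, Charlie}: service 35 + fixed 11 = 46
{Alpha, Bravo, Charlie}: service 28 + fixed 24 = 52
No other subset beats 45.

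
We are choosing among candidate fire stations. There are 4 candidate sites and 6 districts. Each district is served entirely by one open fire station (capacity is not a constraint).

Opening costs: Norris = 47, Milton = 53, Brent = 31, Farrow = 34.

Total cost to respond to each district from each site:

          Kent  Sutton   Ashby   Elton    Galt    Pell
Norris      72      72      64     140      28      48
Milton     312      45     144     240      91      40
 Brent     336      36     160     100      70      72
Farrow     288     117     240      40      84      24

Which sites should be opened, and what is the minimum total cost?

For any fixed open set, each district goes to its cheapest open site; total = fixed + service.
{Norris, Brent, Farrow}: Kent→Norris 72, Sutton→Brent 36, Ashby→Norris 64, Elton→Farrow 40, Galt→Norris 28, Pell→Farrow 24. Service 264; fixed 112; total 376.
{Norris, Farrow}: service 300 + fixed 81 = 381
{Norris, Milton, Farrow}: Kent→Norris 72, Sutton→Milton 45, Ashby→Norris 64, Elton→Farrow 40, Galt→Norris 28, Pell→Farrow 24. Service 273; fixed 134; total 407.
{Norris, Milton, Brent, Farrow}: Kent→Norris 72, Sutton→Brent 36, Ashby→Norris 64, Elton→Farrow 40, Galt→Norris 28, Pell→Farrow 24. Service 264; fixed 165; total 429.
No other subset beats 376.

Open Norris, Brent and Farrow; minimum total cost 376.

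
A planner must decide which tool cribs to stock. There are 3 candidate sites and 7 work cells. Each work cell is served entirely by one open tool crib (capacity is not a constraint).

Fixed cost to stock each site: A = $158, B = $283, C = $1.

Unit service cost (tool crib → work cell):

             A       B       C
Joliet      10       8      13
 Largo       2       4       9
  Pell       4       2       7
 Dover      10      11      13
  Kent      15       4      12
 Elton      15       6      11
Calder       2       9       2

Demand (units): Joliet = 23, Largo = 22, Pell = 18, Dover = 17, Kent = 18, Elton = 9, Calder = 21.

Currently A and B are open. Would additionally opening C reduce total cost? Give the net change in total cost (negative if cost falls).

No — net change +1 (cost rises by 1).

Current service cost with {A, B}: 602.
Adding C: each work cell re-picks its cheapest; new service cost 602, saving 0.
Extra fixed cost: 1. Net change = 1 − 0 = 1.
(Totals: 1043 → 1044.)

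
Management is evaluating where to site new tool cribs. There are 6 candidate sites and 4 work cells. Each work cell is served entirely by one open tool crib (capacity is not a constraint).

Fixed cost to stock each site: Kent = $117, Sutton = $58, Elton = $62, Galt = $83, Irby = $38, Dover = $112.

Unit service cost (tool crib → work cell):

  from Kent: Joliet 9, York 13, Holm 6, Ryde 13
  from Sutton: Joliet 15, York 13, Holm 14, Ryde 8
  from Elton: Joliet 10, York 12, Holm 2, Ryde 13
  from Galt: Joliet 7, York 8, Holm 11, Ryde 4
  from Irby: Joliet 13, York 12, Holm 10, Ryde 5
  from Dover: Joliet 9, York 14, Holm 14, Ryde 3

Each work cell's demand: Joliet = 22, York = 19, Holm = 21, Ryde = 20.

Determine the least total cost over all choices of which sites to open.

Minimum total cost: 573

For any fixed open set, each work cell goes to its cheapest open site; total = fixed + service.
{Elton, Galt}: Joliet→Galt 7·22=154, York→Galt 8·19=152, Holm→Elton 2·21=42, Ryde→Galt 4·20=80. Service 428; fixed 145; total 573.
{Elton, Galt, Irby}: Joliet→Galt 7·22=154, York→Galt 8·19=152, Holm→Elton 2·21=42, Ryde→Galt 4·20=80. Service 428; fixed 183; total 611.
{Sutton, Elton, Galt}: service 428 + fixed 203 = 631
{Kent, Sutton, Elton, Galt, Irby, Dover}: service 408 + fixed 470 = 878
No other subset beats 573.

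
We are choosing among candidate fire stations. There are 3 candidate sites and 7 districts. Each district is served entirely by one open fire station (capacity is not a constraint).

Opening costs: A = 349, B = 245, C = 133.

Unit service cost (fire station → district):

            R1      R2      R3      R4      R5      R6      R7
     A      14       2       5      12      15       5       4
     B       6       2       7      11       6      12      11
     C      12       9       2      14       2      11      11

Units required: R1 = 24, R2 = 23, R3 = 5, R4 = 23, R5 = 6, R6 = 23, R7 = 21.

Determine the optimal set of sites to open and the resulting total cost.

For any fixed open set, each district goes to its cheapest open site; total = fixed + service.
{B}: R1→B 6·24=144, R2→B 2·23=46, R3→B 7·5=35, R4→B 11·23=253, R5→B 6·6=36, R6→B 12·23=276, R7→B 11·21=231. Service 1021; fixed 245; total 1266.
{A, B}: service 703 + fixed 594 = 1297
{A, C}: service 831 + fixed 482 = 1313
{A, B, C}: R1→B 6·24=144, R2→A 2·23=46, R3→C 2·5=10, R4→B 11·23=253, R5→C 2·6=12, R6→A 5·23=115, R7→A 4·21=84. Service 664; fixed 727; total 1391.
No other subset beats 1266.

Open B only; minimum total cost 1266.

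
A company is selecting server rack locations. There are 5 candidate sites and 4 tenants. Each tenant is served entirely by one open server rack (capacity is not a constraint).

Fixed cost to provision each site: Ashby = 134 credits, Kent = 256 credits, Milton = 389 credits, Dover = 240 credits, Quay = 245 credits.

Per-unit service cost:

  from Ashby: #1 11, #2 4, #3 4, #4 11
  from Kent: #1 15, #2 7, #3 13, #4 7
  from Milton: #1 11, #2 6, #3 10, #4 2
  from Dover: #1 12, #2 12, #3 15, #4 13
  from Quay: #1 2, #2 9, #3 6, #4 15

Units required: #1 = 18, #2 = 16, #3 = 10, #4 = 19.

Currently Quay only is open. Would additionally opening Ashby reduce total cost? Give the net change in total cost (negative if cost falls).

Yes — net change −42 (cost falls by 42).

Current service cost with {Quay}: 525.
Adding Ashby: each tenant re-picks its cheapest; new service cost 349, saving 176.
Extra fixed cost: 134. Net change = 134 − 176 = -42.
(Totals: 770 → 728.)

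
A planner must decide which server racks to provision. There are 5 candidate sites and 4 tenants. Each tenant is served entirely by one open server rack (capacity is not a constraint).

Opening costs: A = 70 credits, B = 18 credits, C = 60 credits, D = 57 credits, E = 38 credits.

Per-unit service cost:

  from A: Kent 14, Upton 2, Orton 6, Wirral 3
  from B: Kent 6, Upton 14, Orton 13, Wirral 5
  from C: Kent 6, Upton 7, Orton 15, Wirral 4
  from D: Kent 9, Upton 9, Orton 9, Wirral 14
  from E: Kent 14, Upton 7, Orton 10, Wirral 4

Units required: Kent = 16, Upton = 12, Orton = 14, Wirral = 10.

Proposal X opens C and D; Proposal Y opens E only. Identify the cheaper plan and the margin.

Proposal X: {C, D}: Kent→C 6·16=96, Upton→C 7·12=84, Orton→D 9·14=126, Wirral→C 4·10=40. Service 346; fixed 117; total 463.
Proposal Y: {E}: Kent→E 14·16=224, Upton→E 7·12=84, Orton→E 10·14=140, Wirral→E 4·10=40. Service 488; fixed 38; total 526.
Difference: |463 − 526| = 63.

Proposal X is cheaper by 63.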